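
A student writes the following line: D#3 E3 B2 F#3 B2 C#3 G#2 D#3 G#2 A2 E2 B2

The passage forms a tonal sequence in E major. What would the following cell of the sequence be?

E2 F#2 C#2 G#2

The 4-note cells begin on D#3, B2, G#2 — each down a 3rd from the last.
So cell 4 is E2 F#2 C#2 G#2.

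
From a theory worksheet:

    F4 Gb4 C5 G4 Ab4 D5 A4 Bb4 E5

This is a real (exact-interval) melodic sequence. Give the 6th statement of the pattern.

D#5 E5 A#5

Unit = 3 notes; the statements start on F4, G4, A4, moving up a 2nd each time.
Extending up a 2nd: B4 → C#5 → D#5.
From D#5 the exact shape gives D#5 E5 A#5.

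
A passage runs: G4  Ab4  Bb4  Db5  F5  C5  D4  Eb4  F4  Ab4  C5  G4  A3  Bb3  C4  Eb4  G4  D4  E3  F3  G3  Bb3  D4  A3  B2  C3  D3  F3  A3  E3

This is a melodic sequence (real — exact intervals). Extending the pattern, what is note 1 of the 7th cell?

C#2

Grouping in 6s, the 1st note of each cell is G4, D4, A3, E3, B2.
Carrying that down a 4th forward: F#2 → C#2.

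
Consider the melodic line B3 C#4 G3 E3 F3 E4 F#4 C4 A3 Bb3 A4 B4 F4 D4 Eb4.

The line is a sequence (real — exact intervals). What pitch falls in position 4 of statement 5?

The unit is 5 notes. Position-4 pitches of the 3 shown cells: E3, A3, D4.
Extending up a 4th: G4 → C5.

C5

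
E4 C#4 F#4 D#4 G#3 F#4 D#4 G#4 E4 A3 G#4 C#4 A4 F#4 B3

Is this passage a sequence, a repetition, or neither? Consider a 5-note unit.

neither

Note 2 of cell 3 is C#4; if this were a sequence it would be E4. No unit length gives a consistent transposition pattern.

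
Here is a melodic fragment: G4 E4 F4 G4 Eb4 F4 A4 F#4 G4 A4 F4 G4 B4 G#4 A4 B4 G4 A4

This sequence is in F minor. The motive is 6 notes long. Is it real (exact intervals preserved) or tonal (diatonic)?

real

Each cell has the same semitone pattern (-3, 1, 2, -4, 2) — intervals are preserved exactly.
And E4 lies outside F minor, so the sequence is real rather than tonal.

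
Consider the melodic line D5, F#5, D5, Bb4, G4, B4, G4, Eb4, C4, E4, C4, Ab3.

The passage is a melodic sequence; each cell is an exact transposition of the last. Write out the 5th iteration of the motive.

Bb2 D3 Bb2 Gb2

Taking 4-note groups, the heads are D5, G4, C4: the pattern moves down a 5th.
Carrying on: F3 → Bb2.
So cell 5 is Bb2 D3 Bb2 Gb2.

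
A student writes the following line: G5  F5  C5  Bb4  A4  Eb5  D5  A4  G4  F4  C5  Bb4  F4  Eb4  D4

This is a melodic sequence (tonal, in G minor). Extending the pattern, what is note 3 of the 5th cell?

Grouping in 5s, the 3rd note of each cell is C5, A4, F4.
Carrying that down a 3rd forward: D4 → Bb3.

Bb3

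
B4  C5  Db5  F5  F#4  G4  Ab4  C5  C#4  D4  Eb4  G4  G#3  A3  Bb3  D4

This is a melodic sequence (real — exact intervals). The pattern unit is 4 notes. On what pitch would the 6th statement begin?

The 4-note cells begin on B4, F#4, C#4, G#3 — each down a 4th from the last.
Extending the heads down a 4th: D#3 → A#2.

A#2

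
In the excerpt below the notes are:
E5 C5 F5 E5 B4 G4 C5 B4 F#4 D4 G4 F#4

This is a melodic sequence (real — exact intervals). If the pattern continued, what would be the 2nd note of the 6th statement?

B2

With 4-note cells, note 2 of each statement runs C5, G4, D4.
Each moves down a 4th. Continuing: A3 → E3 → B2.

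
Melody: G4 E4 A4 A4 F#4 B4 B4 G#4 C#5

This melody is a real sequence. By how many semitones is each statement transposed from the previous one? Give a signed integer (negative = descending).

Unit = 3 notes; the statements start on G4, A4, B4, moving up a 2nd each time.
G4 to A4 spans +2 semitones.

2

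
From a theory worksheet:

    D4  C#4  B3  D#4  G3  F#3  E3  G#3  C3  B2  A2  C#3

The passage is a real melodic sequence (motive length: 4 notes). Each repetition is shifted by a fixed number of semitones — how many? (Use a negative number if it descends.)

-7

With a 4-note motive the entries are D4, G3, C3, each down a 5th from the previous.
Counting half-steps from D4 to G3: -7.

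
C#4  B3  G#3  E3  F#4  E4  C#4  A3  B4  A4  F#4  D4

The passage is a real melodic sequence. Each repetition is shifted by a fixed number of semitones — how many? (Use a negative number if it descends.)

5

With a 4-note motive the entries are C#4, F#4, B4, each up a 4th from the previous.
C#4→F#4 is 66 − 61 = 5 semitones.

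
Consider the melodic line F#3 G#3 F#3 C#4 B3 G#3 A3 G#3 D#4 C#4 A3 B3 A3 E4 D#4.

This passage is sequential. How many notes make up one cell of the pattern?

Try groups of 5 (3 cells in 15 notes):
F#3 G#3 F#3 C#4 B3 | G#3 A3 G#3 D#4 C#4 | A3 B3 A3 E4 D#4
Each cell is the previous one up a 2nd — so the unit is 5 notes.

5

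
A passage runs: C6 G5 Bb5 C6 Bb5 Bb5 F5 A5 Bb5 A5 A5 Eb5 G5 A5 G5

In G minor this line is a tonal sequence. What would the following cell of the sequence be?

Unit = 5 notes; the statements start on C6, Bb5, A5, moving down a 2nd each time.
From G5 the diatonic shape gives G5 D5 F5 G5 F5.

G5 D5 F5 G5 F5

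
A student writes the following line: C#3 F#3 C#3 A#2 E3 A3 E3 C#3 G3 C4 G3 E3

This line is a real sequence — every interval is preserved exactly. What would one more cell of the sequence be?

Unit = 4 notes; the statements start on C#3, E3, G3, moving up a 3rd each time.
So cell 4 is Bb3 Eb4 Bb3 G3.

Bb3 Eb4 Bb3 G3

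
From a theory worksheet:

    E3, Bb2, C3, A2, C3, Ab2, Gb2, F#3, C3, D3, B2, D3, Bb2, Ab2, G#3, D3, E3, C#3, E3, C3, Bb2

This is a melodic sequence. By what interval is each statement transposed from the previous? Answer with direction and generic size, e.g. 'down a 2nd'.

Taking 7-note groups, the heads are E3, F#3, G#3: the pattern moves up a 2nd.
E3 to F#3 is up a 2nd.

up a 2nd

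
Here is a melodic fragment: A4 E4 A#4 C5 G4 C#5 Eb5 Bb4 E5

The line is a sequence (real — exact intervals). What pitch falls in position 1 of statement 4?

Gb5

Grouping in 3s, the 1st note of each cell is A4, C5, Eb5.
One more up a 3rd gives Gb5.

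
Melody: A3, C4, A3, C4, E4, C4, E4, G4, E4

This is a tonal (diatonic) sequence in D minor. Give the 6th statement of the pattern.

D5 F5 D5

With a 3-note motive the entries are A3, C4, E4, each up a 3rd from the previous.
Extending up a 3rd: G4 → Bb4 → D5.
So cell 6 is D5 F5 D5.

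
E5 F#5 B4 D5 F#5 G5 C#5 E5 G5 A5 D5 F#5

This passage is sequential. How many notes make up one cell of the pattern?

4

12 notes total. Splitting into 3 groups of 4:
E5 F#5 B4 D5 | F#5 G5 C#5 E5 | G5 A5 D5 F#5
Each cell is the previous one up a 2nd — so the unit is 4 notes.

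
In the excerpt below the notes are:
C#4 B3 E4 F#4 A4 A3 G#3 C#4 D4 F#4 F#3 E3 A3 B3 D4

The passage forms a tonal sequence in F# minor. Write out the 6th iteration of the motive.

With a 5-note motive the entries are C#4, A3, F#3, each down a 3rd from the previous.
Extending down a 3rd: D3 → B2 → G#2.
So cell 6 is G#2 F#2 B2 C#3 E3.

G#2 F#2 B2 C#3 E3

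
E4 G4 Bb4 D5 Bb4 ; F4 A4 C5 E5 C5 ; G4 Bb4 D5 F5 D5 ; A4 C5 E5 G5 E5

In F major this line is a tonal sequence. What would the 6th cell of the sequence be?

The 5-note cells begin on E4, F4, G4, A4 — each up a 2nd from the last.
Continuing the starts: Bb4 → C5.
So cell 6 is C5 E5 G5 Bb5 G5.

C5 E5 G5 Bb5 G5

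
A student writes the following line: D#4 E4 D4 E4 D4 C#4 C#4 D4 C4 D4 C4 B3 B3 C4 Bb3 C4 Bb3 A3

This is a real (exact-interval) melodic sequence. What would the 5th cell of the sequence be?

The 6-note cells begin on D#4, C#4, B3 — each down a 2nd from the last.
Continuing the starts: A3 → G3.
So cell 5 is G3 Ab3 Gb3 Ab3 Gb3 F3.

G3 Ab3 Gb3 Ab3 Gb3 F3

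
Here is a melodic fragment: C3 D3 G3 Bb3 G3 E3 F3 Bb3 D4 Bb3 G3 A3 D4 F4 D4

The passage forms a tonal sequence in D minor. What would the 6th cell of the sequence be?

F4 G4 C5 E5 C5

Taking 5-note groups, the heads are C3, E3, G3: the pattern moves up a 3rd.
Extending up a 3rd: Bb3 → D4 → F4.
Statement 6 starts on F4 and keeps the same diatonic contour: F4 G4 C5 E5 C5.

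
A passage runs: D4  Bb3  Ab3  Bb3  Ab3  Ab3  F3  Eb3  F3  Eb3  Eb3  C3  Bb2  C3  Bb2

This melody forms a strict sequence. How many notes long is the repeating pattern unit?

5

Try groups of 5 (3 cells in 15 notes):
D4 Bb3 Ab3 Bb3 Ab3 | Ab3 F3 Eb3 F3 Eb3 | Eb3 C3 Bb2 C3 Bb2
That's a consistent down a 4th shift per cell, and no other grouping gives one.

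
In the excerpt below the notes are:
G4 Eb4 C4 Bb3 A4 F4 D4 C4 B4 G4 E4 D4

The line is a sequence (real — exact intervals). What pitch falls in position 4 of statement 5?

F#4

Grouping in 4s, the 4th note of each cell is Bb3, C4, D4.
Carrying that up a 2nd forward: E4 → F#4.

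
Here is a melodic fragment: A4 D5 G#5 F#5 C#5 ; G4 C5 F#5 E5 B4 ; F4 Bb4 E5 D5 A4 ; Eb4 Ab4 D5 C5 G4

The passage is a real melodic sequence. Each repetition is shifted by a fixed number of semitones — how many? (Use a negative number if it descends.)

-2

The 5-note cells begin on A4, G4, F4, Eb4 — each down a 2nd from the last.
Counting half-steps from A4 to G4: -2.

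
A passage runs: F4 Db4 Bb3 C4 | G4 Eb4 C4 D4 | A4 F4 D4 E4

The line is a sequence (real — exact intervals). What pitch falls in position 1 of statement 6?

D#5

Grouping in 4s, the 1st note of each cell is F4, G4, A4.
Carrying that up a 2nd forward: B4 → C#5 → D#5.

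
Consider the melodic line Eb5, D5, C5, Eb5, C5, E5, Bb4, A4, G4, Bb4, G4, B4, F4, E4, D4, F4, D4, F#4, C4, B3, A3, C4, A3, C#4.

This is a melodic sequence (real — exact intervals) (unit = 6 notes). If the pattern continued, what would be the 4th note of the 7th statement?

A2

The unit is 6 notes. Position-4 pitches of the 4 shown cells: Eb5, Bb4, F4, C4.
Carrying that down a 4th forward: G3 → D3 → A2.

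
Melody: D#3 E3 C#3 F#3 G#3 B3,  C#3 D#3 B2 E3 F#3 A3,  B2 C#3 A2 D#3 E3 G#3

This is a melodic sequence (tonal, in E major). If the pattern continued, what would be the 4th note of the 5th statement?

B2

With 6-note cells, note 4 of each statement runs F#3, E3, D#3.
Each moves down a 2nd. Continuing: C#3 → B2.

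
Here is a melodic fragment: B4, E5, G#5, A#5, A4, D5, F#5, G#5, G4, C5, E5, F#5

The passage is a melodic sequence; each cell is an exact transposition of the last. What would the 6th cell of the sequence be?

Db4 Gb4 Bb4 C5

The 4-note cells begin on B4, A4, G4 — each down a 2nd from the last.
Carrying on: F4 → Eb4 → Db4.
Statement 6 starts on Db4 and keeps the same exact contour: Db4 Gb4 Bb4 C5.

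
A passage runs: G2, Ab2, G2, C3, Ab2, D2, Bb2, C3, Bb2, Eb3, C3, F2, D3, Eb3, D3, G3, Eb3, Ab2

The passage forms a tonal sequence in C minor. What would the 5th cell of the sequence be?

The 6-note cells begin on G2, Bb2, D3 — each up a 3rd from the last.
Carrying on: F3 → Ab3.
Statement 5 starts on Ab3 and keeps the same diatonic contour: Ab3 Bb3 Ab3 D4 Bb3 Eb3.

Ab3 Bb3 Ab3 D4 Bb3 Eb3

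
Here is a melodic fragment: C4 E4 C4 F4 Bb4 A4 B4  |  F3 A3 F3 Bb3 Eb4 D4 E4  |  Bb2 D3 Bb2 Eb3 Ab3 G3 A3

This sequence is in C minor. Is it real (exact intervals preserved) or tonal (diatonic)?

real

Each cell has the same semitone pattern (4, -4, 5, 5, -1, 2) — intervals are preserved exactly.
And E4 lies outside C minor, so the sequence is real rather than tonal.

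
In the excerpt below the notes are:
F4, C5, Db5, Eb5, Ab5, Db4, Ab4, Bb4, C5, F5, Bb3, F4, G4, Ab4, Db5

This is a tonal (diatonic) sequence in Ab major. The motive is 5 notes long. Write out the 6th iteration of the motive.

Taking 5-note groups, the heads are F4, Db4, Bb3: the pattern moves down a 3rd.
Carrying on: G3 → Eb3 → C3.
So cell 6 is C3 G3 Ab3 Bb3 Eb4.

C3 G3 Ab3 Bb3 Eb4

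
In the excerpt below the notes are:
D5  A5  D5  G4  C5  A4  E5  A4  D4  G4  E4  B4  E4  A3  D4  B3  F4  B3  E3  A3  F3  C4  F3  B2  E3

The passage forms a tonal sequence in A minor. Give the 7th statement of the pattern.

G2 D3 G2 C2 F2

Taking 5-note groups, the heads are D5, A4, E4, B3, F3: the pattern moves down a 4th.
Extending down a 4th: C3 → G2.
Statement 7 starts on G2 and keeps the same diatonic contour: G2 D3 G2 C2 F2.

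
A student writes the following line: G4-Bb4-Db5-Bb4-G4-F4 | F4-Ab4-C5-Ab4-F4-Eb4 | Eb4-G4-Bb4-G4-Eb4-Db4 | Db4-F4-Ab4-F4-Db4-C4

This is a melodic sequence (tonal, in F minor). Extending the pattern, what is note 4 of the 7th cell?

C4

Grouping in 6s, the 4th note of each cell is Bb4, Ab4, G4, F4.
Extending down a 2nd: Eb4 → Db4 → C4.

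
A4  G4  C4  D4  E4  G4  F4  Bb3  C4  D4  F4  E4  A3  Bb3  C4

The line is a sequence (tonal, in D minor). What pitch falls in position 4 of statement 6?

F3

Grouping in 5s, the 4th note of each cell is D4, C4, Bb3.
Extending down a 2nd: A3 → G3 → F3.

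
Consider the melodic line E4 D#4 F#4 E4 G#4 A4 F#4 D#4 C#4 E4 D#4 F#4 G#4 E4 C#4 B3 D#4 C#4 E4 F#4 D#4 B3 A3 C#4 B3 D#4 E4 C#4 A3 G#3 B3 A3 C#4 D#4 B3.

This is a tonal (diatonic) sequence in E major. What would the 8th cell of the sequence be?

Taking 7-note groups, the heads are E4, D#4, C#4, B3, A3: the pattern moves down a 2nd.
Extending down a 2nd: G#3 → F#3 → E3.
From E3 the diatonic shape gives E3 D#3 F#3 E3 G#3 A3 F#3.

E3 D#3 F#3 E3 G#3 A3 F#3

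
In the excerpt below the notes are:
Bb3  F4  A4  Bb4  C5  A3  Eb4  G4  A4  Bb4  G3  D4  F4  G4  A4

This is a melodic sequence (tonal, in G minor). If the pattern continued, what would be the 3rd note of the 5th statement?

With 5-note cells, note 3 of each statement runs A4, G4, F4.
Extending down a 2nd: Eb4 → D4.

D4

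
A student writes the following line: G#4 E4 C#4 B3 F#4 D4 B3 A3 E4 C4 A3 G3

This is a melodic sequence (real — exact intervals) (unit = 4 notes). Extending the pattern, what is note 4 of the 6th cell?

Db3

Grouping in 4s, the 4th note of each cell is B3, A3, G3.
Each moves down a 2nd. Continuing: F3 → Eb3 → Db3.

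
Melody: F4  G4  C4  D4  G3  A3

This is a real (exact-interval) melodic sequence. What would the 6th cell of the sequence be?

Unit = 2 notes; the statements start on F4, C4, G3, moving down a 4th each time.
Carrying on: D3 → A2 → E2.
From E2 the exact shape gives E2 F#2.

E2 F#2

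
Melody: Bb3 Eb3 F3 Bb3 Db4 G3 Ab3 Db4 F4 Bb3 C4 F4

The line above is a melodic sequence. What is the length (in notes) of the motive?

4

Try groups of 4 (3 cells in 12 notes):
Bb3 Eb3 F3 Bb3 | Db4 G3 Ab3 Db4 | F4 Bb3 C4 F4
That's a consistent up a 3rd shift per cell, and no other grouping gives one.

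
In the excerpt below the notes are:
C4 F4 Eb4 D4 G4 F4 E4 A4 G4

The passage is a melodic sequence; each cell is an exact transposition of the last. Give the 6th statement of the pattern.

Taking 3-note groups, the heads are C4, D4, E4: the pattern moves up a 2nd.
Carrying on: F#4 → G#4 → A#4.
From A#4 the exact shape gives A#4 D#5 C#5.

A#4 D#5 C#5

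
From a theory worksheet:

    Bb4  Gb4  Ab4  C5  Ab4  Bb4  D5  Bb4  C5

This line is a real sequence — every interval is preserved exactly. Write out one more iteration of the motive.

E5 C5 D5

Taking 3-note groups, the heads are Bb4, C5, D5: the pattern moves up a 2nd.
From E5 the exact shape gives E5 C5 D5.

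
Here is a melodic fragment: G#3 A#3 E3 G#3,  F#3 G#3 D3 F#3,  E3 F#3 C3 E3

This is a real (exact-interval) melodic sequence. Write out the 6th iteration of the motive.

Unit = 4 notes; the statements start on G#3, F#3, E3, moving down a 2nd each time.
Extending down a 2nd: D3 → C3 → Bb2.
So cell 6 is Bb2 C3 Gb2 Bb2.

Bb2 C3 Gb2 Bb2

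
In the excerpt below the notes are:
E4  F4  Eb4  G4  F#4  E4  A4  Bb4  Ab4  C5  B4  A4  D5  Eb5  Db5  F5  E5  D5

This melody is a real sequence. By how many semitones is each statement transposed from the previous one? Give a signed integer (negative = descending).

With a 6-note motive the entries are E4, A4, D5, each up a 4th from the previous.
E4→A4 is 69 − 64 = 5 semitones.

5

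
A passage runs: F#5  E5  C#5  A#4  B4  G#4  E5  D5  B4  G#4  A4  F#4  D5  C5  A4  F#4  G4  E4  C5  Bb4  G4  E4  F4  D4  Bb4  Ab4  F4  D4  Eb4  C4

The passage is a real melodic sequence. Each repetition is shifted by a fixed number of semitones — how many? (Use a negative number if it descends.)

With a 6-note motive the entries are F#5, E5, D5, C5, Bb4, each down a 2nd from the previous.
F#5 to E5 spans -2 semitones.

-2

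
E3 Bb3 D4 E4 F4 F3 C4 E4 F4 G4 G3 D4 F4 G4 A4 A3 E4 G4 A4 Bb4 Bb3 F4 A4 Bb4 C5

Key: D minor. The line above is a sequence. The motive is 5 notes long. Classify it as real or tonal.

Every note is diatonic to D minor.
Cell 1 has +6 semitones from note 1 to 2, but cell 2 has +7 — the interval quality changes while the contour stays the same, which is the hallmark of a tonal sequence.

tonal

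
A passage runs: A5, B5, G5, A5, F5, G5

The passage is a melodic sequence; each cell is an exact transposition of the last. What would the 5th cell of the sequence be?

Db5 Eb5

Unit = 2 notes; the statements start on A5, G5, F5, moving down a 2nd each time.
Extending down a 2nd: Eb5 → Db5.
So cell 5 is Db5 Eb5.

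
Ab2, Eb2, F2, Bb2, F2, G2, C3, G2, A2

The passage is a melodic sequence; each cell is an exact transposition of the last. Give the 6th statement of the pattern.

Unit = 3 notes; the statements start on Ab2, Bb2, C3, moving up a 2nd each time.
Extending up a 2nd: D3 → E3 → F#3.
From F#3 the exact shape gives F#3 C#3 D#3.

F#3 C#3 D#3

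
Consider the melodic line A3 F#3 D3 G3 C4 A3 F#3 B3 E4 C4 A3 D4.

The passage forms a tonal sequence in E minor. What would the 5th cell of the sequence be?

B4 G4 E4 A4

With a 4-note motive the entries are A3, C4, E4, each up a 3rd from the previous.
Carrying on: G4 → B4.
Statement 5 starts on B4 and keeps the same diatonic contour: B4 G4 E4 A4.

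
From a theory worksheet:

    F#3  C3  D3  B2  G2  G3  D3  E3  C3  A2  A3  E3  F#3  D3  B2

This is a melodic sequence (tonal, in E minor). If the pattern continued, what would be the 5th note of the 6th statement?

Grouping in 5s, the 5th note of each cell is G2, A2, B2.
Carrying that up a 2nd forward: C3 → D3 → E3.

E3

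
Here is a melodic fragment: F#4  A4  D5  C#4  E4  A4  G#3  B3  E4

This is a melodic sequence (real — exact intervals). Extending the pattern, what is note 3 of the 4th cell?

B3

With 3-note cells, note 3 of each statement runs D5, A4, E4.
One more down a 4th gives B3.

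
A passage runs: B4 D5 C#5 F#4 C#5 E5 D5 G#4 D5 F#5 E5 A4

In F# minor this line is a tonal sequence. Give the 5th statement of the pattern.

Taking 4-note groups, the heads are B4, C#5, D5: the pattern moves up a 2nd.
Carrying on: E5 → F#5.
From F#5 the diatonic shape gives F#5 A5 G#5 C#5.

F#5 A5 G#5 C#5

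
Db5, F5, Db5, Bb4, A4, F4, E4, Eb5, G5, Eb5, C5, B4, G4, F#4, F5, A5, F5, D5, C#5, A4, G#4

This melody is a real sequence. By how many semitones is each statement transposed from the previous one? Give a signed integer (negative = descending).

The 7-note cells begin on Db5, Eb5, F5 — each up a 2nd from the last.
Db5 to Eb5 spans +2 semitones.

2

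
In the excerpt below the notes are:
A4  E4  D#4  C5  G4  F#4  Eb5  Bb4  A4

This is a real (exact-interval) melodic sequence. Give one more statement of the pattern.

Taking 3-note groups, the heads are A4, C5, Eb5: the pattern moves up a 3rd.
So cell 4 is Gb5 Db5 C5.

Gb5 Db5 C5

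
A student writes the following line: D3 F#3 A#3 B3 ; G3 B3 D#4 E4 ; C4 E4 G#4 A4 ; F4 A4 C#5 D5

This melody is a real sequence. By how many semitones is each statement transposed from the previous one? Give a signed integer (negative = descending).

Taking 4-note groups, the heads are D3, G3, C4, F4: the pattern moves up a 4th.
D3 to G3 spans +5 semitones.

5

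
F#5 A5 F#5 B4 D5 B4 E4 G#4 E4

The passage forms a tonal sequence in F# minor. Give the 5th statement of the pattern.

Unit = 3 notes; the statements start on F#5, B4, E4, moving down a 5th each time.
Continuing the starts: A3 → D3.
From D3 the diatonic shape gives D3 F#3 D3.

D3 F#3 D3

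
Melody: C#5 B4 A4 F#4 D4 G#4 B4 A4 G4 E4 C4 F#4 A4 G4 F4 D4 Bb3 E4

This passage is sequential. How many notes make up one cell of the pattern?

Try groups of 6 (3 cells in 18 notes):
C#5 B4 A4 F#4 D4 G#4 | B4 A4 G4 E4 C4 F#4 | A4 G4 F4 D4 Bb3 E4
Every group is a transposition down a 2nd of the one before; no shorter unit works.

6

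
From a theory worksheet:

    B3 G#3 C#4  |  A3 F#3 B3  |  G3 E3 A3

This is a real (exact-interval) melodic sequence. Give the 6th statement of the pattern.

With a 3-note motive the entries are B3, A3, G3, each down a 2nd from the previous.
Continuing the starts: F3 → Eb3 → Db3.
So cell 6 is Db3 Bb2 Eb3.

Db3 Bb2 Eb3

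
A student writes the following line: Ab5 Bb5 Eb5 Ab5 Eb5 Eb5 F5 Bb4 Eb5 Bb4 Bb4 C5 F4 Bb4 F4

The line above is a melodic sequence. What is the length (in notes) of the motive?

5

Try groups of 5 (3 cells in 15 notes):
Ab5 Bb5 Eb5 Ab5 Eb5 | Eb5 F5 Bb4 Eb5 Bb4 | Bb4 C5 F4 Bb4 F4
That's a consistent down a 4th shift per cell, and no other grouping gives one.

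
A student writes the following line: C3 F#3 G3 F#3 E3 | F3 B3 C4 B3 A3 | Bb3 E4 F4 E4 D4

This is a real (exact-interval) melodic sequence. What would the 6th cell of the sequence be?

Db5 G5 Ab5 G5 F5

With a 5-note motive the entries are C3, F3, Bb3, each up a 4th from the previous.
Extending up a 4th: Eb4 → Ab4 → Db5.
So cell 6 is Db5 G5 Ab5 G5 F5.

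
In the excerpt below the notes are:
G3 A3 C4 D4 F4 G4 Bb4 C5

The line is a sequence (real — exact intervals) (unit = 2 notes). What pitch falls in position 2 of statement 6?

The unit is 2 notes. Position-2 pitches of the 4 shown cells: A3, D4, G4, C5.
Each moves up a 4th. Continuing: F5 → Bb5.

Bb5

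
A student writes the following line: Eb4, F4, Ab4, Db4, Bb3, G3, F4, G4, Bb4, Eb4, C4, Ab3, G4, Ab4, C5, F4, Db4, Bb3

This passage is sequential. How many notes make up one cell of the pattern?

6

There are 18 notes; a 6-note unit gives 3 cells:
Eb4 F4 Ab4 Db4 Bb3 G3 | F4 G4 Bb4 Eb4 C4 Ab3 | G4 Ab4 C5 F4 Db4 Bb3
Every group is a transposition up a 2nd of the one before; no shorter unit works.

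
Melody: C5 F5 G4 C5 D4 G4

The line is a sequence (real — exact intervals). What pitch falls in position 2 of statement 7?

The unit is 2 notes. Position-2 pitches of the 3 shown cells: F5, C5, G4.
Each moves down a 4th. Continuing: D4 → A3 → E3 → B2.

B2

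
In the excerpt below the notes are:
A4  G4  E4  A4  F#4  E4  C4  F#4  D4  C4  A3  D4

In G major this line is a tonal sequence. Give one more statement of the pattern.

B3 A3 F#3 B3

With a 4-note motive the entries are A4, F#4, D4, each down a 3rd from the previous.
From B3 the diatonic shape gives B3 A3 F#3 B3.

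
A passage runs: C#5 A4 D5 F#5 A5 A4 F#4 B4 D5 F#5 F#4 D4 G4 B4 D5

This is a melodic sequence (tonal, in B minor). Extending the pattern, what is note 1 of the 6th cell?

G3

Grouping in 5s, the 1st note of each cell is C#5, A4, F#4.
Extending down a 3rd: D4 → B3 → G3.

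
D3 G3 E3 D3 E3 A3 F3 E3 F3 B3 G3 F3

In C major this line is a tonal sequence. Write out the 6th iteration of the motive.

B3 E4 C4 B3

Taking 4-note groups, the heads are D3, E3, F3: the pattern moves up a 2nd.
Continuing the starts: G3 → A3 → B3.
So cell 6 is B3 E4 C4 B3.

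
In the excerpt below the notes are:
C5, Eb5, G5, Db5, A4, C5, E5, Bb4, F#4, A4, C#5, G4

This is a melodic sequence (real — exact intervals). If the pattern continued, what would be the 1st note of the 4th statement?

Grouping in 4s, the 1st note of each cell is C5, A4, F#4.
From F#4, down a 3rd gives D#4.

D#4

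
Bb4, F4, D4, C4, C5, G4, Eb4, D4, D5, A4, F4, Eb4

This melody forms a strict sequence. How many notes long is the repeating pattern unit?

4

12 notes total. Splitting into 3 groups of 4:
Bb4 F4 D4 C4 | C5 G4 Eb4 D4 | D5 A4 F4 Eb4
Every group is a transposition up a 2nd of the one before; no shorter unit works.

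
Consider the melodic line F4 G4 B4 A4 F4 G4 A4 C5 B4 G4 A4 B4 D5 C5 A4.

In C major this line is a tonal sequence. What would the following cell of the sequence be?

B4 C5 E5 D5 B4

The 5-note cells begin on F4, G4, A4 — each up a 2nd from the last.
So cell 4 is B4 C5 E5 D5 B4.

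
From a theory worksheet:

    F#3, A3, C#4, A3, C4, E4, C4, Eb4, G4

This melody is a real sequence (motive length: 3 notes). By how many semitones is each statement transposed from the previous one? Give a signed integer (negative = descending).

3

Taking 3-note groups, the heads are F#3, A3, C4: the pattern moves up a 3rd.
F#3 to A3 spans +3 semitones.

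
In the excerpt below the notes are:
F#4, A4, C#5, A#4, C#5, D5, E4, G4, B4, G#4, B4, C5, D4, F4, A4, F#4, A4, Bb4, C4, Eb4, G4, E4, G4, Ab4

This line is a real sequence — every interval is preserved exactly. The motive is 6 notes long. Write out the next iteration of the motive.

Unit = 6 notes; the statements start on F#4, E4, D4, C4, moving down a 2nd each time.
So cell 5 is Bb3 Db4 F4 D4 F4 Gb4.

Bb3 Db4 F4 D4 F4 Gb4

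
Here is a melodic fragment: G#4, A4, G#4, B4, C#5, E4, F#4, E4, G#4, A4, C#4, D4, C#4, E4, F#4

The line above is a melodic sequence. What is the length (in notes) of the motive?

5

Try groups of 5 (3 cells in 15 notes):
G#4 A4 G#4 B4 C#5 | E4 F#4 E4 G#4 A4 | C#4 D4 C#4 E4 F#4
Each cell is the previous one down a 3rd — so the unit is 5 notes.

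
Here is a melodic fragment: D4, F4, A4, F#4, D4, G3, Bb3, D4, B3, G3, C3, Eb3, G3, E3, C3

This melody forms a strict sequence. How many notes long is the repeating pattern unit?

5

15 notes total. Splitting into 3 groups of 5:
D4 F4 A4 F#4 D4 | G3 Bb3 D4 B3 G3 | C3 Eb3 G3 E3 C3
Each cell is the previous one down a 5th — so the unit is 5 notes.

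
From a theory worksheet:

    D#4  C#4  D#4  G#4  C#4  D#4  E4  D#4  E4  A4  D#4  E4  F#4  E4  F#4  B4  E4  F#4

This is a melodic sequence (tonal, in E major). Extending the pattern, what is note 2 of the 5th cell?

G#4

Grouping in 6s, the 2nd note of each cell is C#4, D#4, E4.
Extending up a 2nd: F#4 → G#4.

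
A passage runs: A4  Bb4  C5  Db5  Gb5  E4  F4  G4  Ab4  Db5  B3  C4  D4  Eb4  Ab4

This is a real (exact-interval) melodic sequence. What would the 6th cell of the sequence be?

With a 5-note motive the entries are A4, E4, B3, each down a 4th from the previous.
Continuing the starts: F#3 → C#3 → G#2.
Statement 6 starts on G#2 and keeps the same exact contour: G#2 A2 B2 C3 F3.

G#2 A2 B2 C3 F3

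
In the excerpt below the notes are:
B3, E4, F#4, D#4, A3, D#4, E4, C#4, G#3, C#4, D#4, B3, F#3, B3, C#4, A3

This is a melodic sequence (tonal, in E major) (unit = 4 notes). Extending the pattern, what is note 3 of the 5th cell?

B3

Grouping in 4s, the 3rd note of each cell is F#4, E4, D#4, C#4.
From C#4, down a 2nd gives B3.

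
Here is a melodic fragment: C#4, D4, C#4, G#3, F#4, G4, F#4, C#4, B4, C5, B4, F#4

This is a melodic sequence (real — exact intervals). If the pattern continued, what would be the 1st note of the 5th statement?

A5

Grouping in 4s, the 1st note of each cell is C#4, F#4, B4.
Each moves up a 4th. Continuing: E5 → A5.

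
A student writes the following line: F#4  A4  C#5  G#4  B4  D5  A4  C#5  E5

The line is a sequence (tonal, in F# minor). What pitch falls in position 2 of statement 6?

The unit is 3 notes. Position-2 pitches of the 3 shown cells: A4, B4, C#5.
Carrying that up a 2nd forward: D5 → E5 → F#5.

F#5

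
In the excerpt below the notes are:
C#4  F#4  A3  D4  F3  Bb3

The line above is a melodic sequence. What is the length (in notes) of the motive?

2

6 notes total. Splitting into 3 groups of 2:
C#4 F#4 | A3 D4 | F3 Bb3
Each cell is the previous one down a 3rd — so the unit is 2 notes.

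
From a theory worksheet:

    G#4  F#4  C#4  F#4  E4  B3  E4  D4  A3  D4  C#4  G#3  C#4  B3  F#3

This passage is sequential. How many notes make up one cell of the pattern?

Try groups of 3 (5 cells in 15 notes):
G#4 F#4 C#4 | F#4 E4 B3 | E4 D4 A3 | D4 C#4 G#3 | C#4 B3 F#3
Each cell is the previous one down a 2nd — so the unit is 3 notes.

3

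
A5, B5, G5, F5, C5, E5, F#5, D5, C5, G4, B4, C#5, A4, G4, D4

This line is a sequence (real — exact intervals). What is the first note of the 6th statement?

The 5-note cells begin on A5, E5, B4 — each down a 4th from the last.
Extending the heads down a 4th: F#4 → C#4 → G#3.

G#3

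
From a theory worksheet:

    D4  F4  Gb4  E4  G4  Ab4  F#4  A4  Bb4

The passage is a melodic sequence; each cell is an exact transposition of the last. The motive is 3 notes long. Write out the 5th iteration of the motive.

A#4 C#5 D5

Taking 3-note groups, the heads are D4, E4, F#4: the pattern moves up a 2nd.
Extending up a 2nd: G#4 → A#4.
From A#4 the exact shape gives A#4 C#5 D5.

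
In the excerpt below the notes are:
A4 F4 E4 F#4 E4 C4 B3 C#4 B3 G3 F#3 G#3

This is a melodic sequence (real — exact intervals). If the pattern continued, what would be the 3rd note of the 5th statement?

G#2

Grouping in 4s, the 3rd note of each cell is E4, B3, F#3.
Carrying that down a 4th forward: C#3 → G#2.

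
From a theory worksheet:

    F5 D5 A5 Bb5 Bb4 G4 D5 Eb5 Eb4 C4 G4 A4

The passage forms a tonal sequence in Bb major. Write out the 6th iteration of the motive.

G2 Eb2 Bb2 C3

Taking 4-note groups, the heads are F5, Bb4, Eb4: the pattern moves down a 5th.
Continuing the starts: A3 → D3 → G2.
So cell 6 is G2 Eb2 Bb2 C3.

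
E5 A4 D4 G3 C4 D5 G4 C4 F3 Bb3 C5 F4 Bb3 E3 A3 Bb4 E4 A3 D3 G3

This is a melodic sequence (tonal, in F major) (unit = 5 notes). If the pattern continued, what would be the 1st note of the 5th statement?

A4

The unit is 5 notes. Position-1 pitches of the 4 shown cells: E5, D5, C5, Bb4.
From Bb4, down a 2nd gives A4.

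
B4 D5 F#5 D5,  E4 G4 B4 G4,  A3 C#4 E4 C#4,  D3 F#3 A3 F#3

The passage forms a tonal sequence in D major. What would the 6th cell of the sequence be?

Taking 4-note groups, the heads are B4, E4, A3, D3: the pattern moves down a 5th.
Continuing the starts: G2 → C#2.
From C#2 the diatonic shape gives C#2 E2 G2 E2.

C#2 E2 G2 E2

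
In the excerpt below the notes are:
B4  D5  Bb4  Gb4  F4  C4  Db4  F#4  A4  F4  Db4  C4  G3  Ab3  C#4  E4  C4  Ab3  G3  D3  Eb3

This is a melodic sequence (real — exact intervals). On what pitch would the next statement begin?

G#3

The 7-note cells begin on B4, F#4, C#4 — each down a 4th from the last.
The next head, down a 4th from C#4, is G#3.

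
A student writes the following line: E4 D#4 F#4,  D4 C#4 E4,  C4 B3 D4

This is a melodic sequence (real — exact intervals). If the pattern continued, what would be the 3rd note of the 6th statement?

The unit is 3 notes. Position-3 pitches of the 3 shown cells: F#4, E4, D4.
Extending down a 2nd: C4 → Bb3 → Ab3.

Ab3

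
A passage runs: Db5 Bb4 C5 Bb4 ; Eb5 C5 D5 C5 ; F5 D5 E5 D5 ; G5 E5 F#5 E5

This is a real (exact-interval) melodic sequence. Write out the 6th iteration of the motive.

Unit = 4 notes; the statements start on Db5, Eb5, F5, G5, moving up a 2nd each time.
Extending up a 2nd: A5 → B5.
From B5 the exact shape gives B5 G#5 A#5 G#5.

B5 G#5 A#5 G#5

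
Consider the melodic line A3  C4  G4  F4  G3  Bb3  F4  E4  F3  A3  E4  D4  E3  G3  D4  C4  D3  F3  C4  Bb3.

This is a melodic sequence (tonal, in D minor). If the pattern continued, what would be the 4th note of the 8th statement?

F3

With 4-note cells, note 4 of each statement runs F4, E4, D4, C4, Bb3.
Each moves down a 2nd. Continuing: A3 → G3 → F3.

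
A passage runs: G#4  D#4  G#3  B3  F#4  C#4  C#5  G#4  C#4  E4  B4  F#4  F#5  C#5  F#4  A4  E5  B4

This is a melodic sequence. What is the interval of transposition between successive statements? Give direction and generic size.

up a 4th

The 6-note cells begin on G#4, C#5, F#5 — each up a 4th from the last.
G#4 to C#5 is up a 4th.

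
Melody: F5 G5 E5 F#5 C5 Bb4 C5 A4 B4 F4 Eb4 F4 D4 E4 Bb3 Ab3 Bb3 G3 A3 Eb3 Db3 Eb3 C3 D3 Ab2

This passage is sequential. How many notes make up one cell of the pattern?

There are 25 notes; a 5-note unit gives 5 cells:
F5 G5 E5 F#5 C5 | Bb4 C5 A4 B4 F4 | Eb4 F4 D4 E4 Bb3 | Ab3 Bb3 G3 A3 Eb3 | Db3 Eb3 C3 D3 Ab2
That's a consistent down a 5th shift per cell, and no other grouping gives one.

5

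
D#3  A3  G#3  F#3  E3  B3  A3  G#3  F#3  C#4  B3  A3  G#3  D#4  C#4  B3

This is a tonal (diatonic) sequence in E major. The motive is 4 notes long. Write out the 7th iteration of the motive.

With a 4-note motive the entries are D#3, E3, F#3, G#3, each up a 2nd from the previous.
Continuing the starts: A3 → B3 → C#4.
So cell 7 is C#4 G#4 F#4 E4.

C#4 G#4 F#4 E4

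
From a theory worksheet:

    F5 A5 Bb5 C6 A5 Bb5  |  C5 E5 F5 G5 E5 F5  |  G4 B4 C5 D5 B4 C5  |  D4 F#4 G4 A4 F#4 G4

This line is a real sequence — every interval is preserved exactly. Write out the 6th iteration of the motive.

E3 G#3 A3 B3 G#3 A3

The 6-note cells begin on F5, C5, G4, D4 — each down a 4th from the last.
Continuing the starts: A3 → E3.
So cell 6 is E3 G#3 A3 B3 G#3 A3.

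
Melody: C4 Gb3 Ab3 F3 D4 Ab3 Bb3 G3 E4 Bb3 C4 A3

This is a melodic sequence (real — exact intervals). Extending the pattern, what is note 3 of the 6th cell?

With 4-note cells, note 3 of each statement runs Ab3, Bb3, C4.
Extending up a 2nd: D4 → E4 → F#4.

F#4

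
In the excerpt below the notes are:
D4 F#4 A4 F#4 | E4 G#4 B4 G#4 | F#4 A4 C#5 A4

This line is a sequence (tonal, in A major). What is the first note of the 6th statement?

Taking 4-note groups, the heads are D4, E4, F#4: the pattern moves up a 2nd.
Continuing: G#4 → A4 → B4. Statement 6 starts on B4.

B4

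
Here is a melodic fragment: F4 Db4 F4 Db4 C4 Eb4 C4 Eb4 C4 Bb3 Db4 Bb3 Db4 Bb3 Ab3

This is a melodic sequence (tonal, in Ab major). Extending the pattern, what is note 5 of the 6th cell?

Eb3

The unit is 5 notes. Position-5 pitches of the 3 shown cells: C4, Bb3, Ab3.
Each moves down a 2nd. Continuing: G3 → F3 → Eb3.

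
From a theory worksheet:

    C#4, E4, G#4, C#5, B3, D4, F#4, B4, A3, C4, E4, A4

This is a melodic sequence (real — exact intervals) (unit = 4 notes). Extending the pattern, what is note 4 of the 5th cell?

Grouping in 4s, the 4th note of each cell is C#5, B4, A4.
Each moves down a 2nd. Continuing: G4 → F4.

F4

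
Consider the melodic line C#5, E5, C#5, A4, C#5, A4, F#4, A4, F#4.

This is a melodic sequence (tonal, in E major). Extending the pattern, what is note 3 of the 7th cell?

E3

The unit is 3 notes. Position-3 pitches of the 3 shown cells: C#5, A4, F#4.
Carrying that down a 3rd forward: D#4 → B3 → G#3 → E3.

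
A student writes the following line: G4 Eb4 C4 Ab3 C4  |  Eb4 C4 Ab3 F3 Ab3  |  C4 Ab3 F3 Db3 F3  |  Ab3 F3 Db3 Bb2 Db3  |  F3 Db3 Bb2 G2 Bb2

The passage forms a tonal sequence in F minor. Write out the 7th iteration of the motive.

The 5-note cells begin on G4, Eb4, C4, Ab3, F3 — each down a 3rd from the last.
Continuing the starts: Db3 → Bb2.
So cell 7 is Bb2 G2 Eb2 C2 Eb2.

Bb2 G2 Eb2 C2 Eb2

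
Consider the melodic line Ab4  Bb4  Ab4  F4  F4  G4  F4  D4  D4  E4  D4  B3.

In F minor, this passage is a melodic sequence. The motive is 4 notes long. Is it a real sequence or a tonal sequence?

real

Each cell has the same semitone pattern (2, -2, -3) — intervals are preserved exactly.
And D4 lies outside F minor, so the sequence is real rather than tonal.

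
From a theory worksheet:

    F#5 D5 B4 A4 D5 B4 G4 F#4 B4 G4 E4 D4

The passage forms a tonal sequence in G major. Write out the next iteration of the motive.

G4 E4 C4 B3

With a 4-note motive the entries are F#5, D5, B4, each down a 3rd from the previous.
So cell 4 is G4 E4 C4 B3.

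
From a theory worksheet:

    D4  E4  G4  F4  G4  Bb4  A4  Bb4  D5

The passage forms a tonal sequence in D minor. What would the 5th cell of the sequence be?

E5 F5 A5

Unit = 3 notes; the statements start on D4, F4, A4, moving up a 3rd each time.
Continuing the starts: C5 → E5.
From E5 the diatonic shape gives E5 F5 A5.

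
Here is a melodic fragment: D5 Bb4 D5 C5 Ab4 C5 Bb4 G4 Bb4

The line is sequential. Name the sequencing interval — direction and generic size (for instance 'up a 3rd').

down a 2nd

Taking 3-note groups, the heads are D5, C5, Bb4: the pattern moves down a 2nd.
From D5 to C5: down a 2nd.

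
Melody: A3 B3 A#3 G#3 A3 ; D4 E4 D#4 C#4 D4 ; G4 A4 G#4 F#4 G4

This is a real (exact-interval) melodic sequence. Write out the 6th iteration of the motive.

Bb5 C6 B5 A5 Bb5

Taking 5-note groups, the heads are A3, D4, G4: the pattern moves up a 4th.
Carrying on: C5 → F5 → Bb5.
Statement 6 starts on Bb5 and keeps the same exact contour: Bb5 C6 B5 A5 Bb5.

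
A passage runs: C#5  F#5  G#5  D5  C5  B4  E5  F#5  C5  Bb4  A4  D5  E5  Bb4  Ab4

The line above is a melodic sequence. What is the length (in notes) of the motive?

Try groups of 5 (3 cells in 15 notes):
C#5 F#5 G#5 D5 C5 | B4 E5 F#5 C5 Bb4 | A4 D5 E5 Bb4 Ab4
That's a consistent down a 2nd shift per cell, and no other grouping gives one.

5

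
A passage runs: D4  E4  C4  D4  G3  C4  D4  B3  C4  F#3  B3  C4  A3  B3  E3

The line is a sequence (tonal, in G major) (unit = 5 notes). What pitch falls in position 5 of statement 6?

With 5-note cells, note 5 of each statement runs G3, F#3, E3.
Extending down a 2nd: D3 → C3 → B2.

B2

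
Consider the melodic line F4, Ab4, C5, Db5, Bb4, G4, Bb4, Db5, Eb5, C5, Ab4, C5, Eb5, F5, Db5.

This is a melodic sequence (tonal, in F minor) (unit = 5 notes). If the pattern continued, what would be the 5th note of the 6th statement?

The unit is 5 notes. Position-5 pitches of the 3 shown cells: Bb4, C5, Db5.
Extending up a 2nd: Eb5 → F5 → G5.

G5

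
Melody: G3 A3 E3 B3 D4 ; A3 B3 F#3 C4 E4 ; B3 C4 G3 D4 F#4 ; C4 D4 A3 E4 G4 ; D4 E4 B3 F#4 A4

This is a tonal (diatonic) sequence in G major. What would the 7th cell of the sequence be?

F#4 G4 D4 A4 C5

With a 5-note motive the entries are G3, A3, B3, C4, D4, each up a 2nd from the previous.
Carrying on: E4 → F#4.
So cell 7 is F#4 G4 D4 A4 C5.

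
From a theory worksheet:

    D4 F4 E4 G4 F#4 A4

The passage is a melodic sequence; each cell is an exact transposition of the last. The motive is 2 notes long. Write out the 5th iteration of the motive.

With a 2-note motive the entries are D4, E4, F#4, each up a 2nd from the previous.
Carrying on: G#4 → A#4.
From A#4 the exact shape gives A#4 C#5.

A#4 C#5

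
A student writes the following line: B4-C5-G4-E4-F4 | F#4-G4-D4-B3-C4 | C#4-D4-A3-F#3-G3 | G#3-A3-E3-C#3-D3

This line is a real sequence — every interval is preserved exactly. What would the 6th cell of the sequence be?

Taking 5-note groups, the heads are B4, F#4, C#4, G#3: the pattern moves down a 4th.
Carrying on: D#3 → A#2.
From A#2 the exact shape gives A#2 B2 F#2 D#2 E2.

A#2 B2 F#2 D#2 E2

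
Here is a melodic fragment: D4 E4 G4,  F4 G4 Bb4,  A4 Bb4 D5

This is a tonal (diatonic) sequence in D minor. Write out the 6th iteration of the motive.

With a 3-note motive the entries are D4, F4, A4, each up a 3rd from the previous.
Extending up a 3rd: C5 → E5 → G5.
So cell 6 is G5 A5 C6.

G5 A5 C6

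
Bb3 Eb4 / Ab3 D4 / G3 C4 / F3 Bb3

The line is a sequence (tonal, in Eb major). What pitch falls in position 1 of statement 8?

The unit is 2 notes. Position-1 pitches of the 4 shown cells: Bb3, Ab3, G3, F3.
Carrying that down a 2nd forward: Eb3 → D3 → C3 → Bb2.

Bb2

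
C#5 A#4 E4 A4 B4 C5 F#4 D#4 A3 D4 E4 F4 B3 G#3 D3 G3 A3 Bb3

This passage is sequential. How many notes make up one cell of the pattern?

18 notes total. Splitting into 3 groups of 6:
C#5 A#4 E4 A4 B4 C5 | F#4 D#4 A3 D4 E4 F4 | B3 G#3 D3 G3 A3 Bb3
Each cell is the previous one down a 5th — so the unit is 6 notes.

6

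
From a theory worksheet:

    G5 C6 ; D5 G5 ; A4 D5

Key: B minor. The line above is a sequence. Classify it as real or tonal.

real

Each cell has the same semitone pattern (5,) — intervals are preserved exactly.
And C6 lies outside B minor, so the sequence is real rather than tonal.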